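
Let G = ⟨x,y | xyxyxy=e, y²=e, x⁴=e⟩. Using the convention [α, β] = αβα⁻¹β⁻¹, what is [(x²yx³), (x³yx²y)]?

[(x²yx³), (x³yx²y)] = (x²yx³)·(x³yx²y)·(x²yx³)⁻¹·(x³yx²y)⁻¹.
  (x²yx³) · (x³yx²y) = yx²
  (yx²) · (xyx²) = xyx³
  (xyx³) · (x³yx²y) = x³yx²

Answer: x³yx²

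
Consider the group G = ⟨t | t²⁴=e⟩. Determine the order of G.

G is generated by a single element, so G is cyclic. The relator gives t²⁴ = e and no smaller power is forced to be e, so the 24 powers {e, t, t², t³, t⁴, t⁵, t⁶, t⁷, t⁸, t⁹, t²², t²³, t²¹, t²⁰, t¹², t¹³, t¹¹, t¹⁰, t¹⁴, t¹⁵, t¹⁶, t¹⁷, t¹⁸, t¹⁹} are distinct. Hence |G| = 24.

Answer: 24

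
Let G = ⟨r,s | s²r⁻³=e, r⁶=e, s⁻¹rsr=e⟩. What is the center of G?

An element z ∈ Z(G) iff z commutes with every generator.
For example r³ is central: (r³)·r = r⁴ = r·(r³); (r³)·s = s⁻¹ = s·(r³).
Whereas r ∉ Z(G) since r·s = rs ≠ r²s⁻¹ = s·r.
Checking each of the 12 elements this way gives Z(G) = {e, r³}, of order 2.

Answer: {e, r³}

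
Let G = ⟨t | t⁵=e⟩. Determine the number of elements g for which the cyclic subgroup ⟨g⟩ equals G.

G is cyclic of order 5. An element generates G iff its order is 5, and a cyclic group of order 5 has exactly φ(5) = 4 such elements.

Answer: 4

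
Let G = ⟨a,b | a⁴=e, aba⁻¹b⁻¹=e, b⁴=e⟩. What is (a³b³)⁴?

Compute successive powers of (a³b³), reducing at each step:
  (a³b³)²: (a³b³) · a³ = a²b³;   (a²b³) · b³ = a²b²
  (a³b³)³: (a²b²) · a³ = ab²;   (ab²) · b³ = ab
  (a³b³)⁴: (ab) · a³ = b;   b · b³ = e

Answer: e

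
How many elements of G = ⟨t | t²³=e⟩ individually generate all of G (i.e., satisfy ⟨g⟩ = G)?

G is cyclic of order 23. An element generates G iff its order is 23, and a cyclic group of order 23 has exactly φ(23) = 22 such elements.

Answer: 22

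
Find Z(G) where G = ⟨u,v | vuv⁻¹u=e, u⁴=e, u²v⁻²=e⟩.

An element z ∈ Z(G) iff z commutes with every generator.
For example u² is central: (u²)·u = u³ = u·(u²); (u²)·v = v⁻¹ = v·(u²).
Whereas u ∉ Z(G) since u·v = uv ≠ uv⁻¹ = v·u.
Checking each of the 8 elements this way gives Z(G) = {e, u²}, of order 2.

Answer: {e, u²}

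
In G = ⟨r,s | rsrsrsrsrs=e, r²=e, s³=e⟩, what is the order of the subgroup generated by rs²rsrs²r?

|⟨rs²rsrs²r⟩| equals the order of rs²rsrs²r. Compute successive powers until reaching e:
  (rs²rsrs²r)¹ = rs²rsrs²r, (rs²rsrs²r)² = rsrsr, (rs²rsrs²r)³ = rs²rs²r, (rs²rsrs²r)⁴ = rsrs²rsr, (rs²rsrs²r)⁵ = e.
The smallest positive k with (rs²rsrs²r)ᵏ = e is 5, so |⟨rs²rsrs²r⟩| = 5.

Answer: 5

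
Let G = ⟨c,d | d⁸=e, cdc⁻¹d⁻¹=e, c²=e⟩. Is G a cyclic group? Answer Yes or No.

|G| = 16, but the maximum element order in G is 8 < 16. No single element generates all of G, so G is not cyclic.

Answer: No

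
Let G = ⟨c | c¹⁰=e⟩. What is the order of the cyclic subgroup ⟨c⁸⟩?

|⟨c⁸⟩| equals the order of c⁸. Compute successive powers until reaching e:
  (c⁸)¹ = c⁸, (c⁸)² = c⁶, (c⁸)³ = c⁴, (c⁸)⁴ = c², (c⁸)⁵ = e.
The smallest positive k with (c⁸)ᵏ = e is 5, so |⟨c⁸⟩| = 5.

Answer: 5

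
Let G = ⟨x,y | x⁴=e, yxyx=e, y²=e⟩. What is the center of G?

An element z ∈ Z(G) iff z commutes with every generator.
For example x² is central: (x²)·x = x³ = x·(x²); (x²)·y = x²y = y·(x²).
Whereas x ∉ Z(G) since x·y = xy ≠ x³y = y·x.
Checking each of the 8 elements this way gives Z(G) = {e, x²}, of order 2.

Answer: {e, x²}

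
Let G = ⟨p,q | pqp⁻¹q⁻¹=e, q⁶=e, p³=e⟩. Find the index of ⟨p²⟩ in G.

First find ord(p²) by computing successive powers:
  (p²)¹ = p², (p²)² = p, (p²)³ = e.
So |⟨p²⟩| = ord(p²) = 3. With |G| = 18, by Lagrange [G : ⟨p²⟩] = 18/3 = 6.

Answer: 6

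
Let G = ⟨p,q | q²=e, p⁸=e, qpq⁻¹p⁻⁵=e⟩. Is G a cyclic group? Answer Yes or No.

Every cyclic group is abelian. But p·q = pq while q·p = p⁵q, so p·q ≠ q·p and G is not abelian. Hence G is not cyclic.

Answer: No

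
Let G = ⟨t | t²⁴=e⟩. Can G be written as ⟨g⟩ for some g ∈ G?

|G| = 24. The element t has order 24 (its powers give 24 distinct elements), so ⟨t⟩ = G and G is cyclic.

Answer: Yes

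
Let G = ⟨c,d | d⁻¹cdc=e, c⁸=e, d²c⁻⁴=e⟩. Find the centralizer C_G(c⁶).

⟨c⁶⟩ ⊆ C_G(c⁶) since powers of c⁶ commute with c⁶; so |C_G(c⁶)| ≥ |⟨c⁶⟩| = 4.
By orbit–stabilizer, |C_G(c⁶)| = |G| / |conj. class of c⁶| = 16 / 2 = 8.
The 8 elements commuting with c⁶ are {e, c, c², c³, c⁴, c⁵, c⁶, c⁷}.

Answer: {e, c, c², c³, c⁴, c⁵, c⁶, c⁷}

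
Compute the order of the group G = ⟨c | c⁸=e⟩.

G is generated by a single element, so G is cyclic. The relator gives c⁸ = e and no smaller power is forced to be e, so the 8 powers {c, e, c², c³, c⁴, c⁵, c⁶, c⁷} are distinct. Hence |G| = 8.

Answer: 8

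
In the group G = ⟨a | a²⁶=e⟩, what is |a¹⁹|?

Compute successive powers until reaching e:
  (a¹⁹)¹ = a¹⁹, (a¹⁹)² = a¹², (a¹⁹)³ = a⁵, (a¹⁹)⁴ = a²⁴, (a¹⁹)⁵ = a¹⁷, (a¹⁹)⁶ = a¹⁰, (a¹⁹)⁷ = a³, (a¹⁹)⁸ = a²², (a¹⁹)⁹ = a¹⁵, (a¹⁹)¹⁰ = a⁸, (a¹⁹)¹¹ = a, (a¹⁹)¹² = a²⁰, (a¹⁹)¹³ = a¹³, (a¹⁹)¹⁴ = a⁶, (a¹⁹)¹⁵ = a²⁵, (a¹⁹)¹⁶ = a¹⁸, (a¹⁹)¹⁷ = a¹¹, (a¹⁹)¹⁸ = a⁴, (a¹⁹)¹⁹ = a²³, (a¹⁹)²⁰ = a¹⁶, (a¹⁹)²¹ = a⁹, (a¹⁹)²² = a², (a¹⁹)²³ = a²¹, (a¹⁹)²⁴ = a¹⁴, (a¹⁹)²⁵ = a⁷, (a¹⁹)²⁶ = e.
The smallest positive k with (a¹⁹)ᵏ = e is 26.

Answer: 26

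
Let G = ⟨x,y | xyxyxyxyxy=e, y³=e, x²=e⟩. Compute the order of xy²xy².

Compute successive powers until reaching e:
  (xy²xy²)¹ = xy²xy², (xy²xy²)² = yx, (xy²xy²)³ = xy², (xy²xy²)⁴ = yxyx, (xy²xy²)⁵ = e.
The smallest positive k with (xy²xy²)ᵏ = e is 5.

Answer: 5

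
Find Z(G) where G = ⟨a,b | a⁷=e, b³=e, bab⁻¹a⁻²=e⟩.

An element z ∈ Z(G) iff z commutes with every generator.
For example e is central: e·a = a = a·e; e·b = b = b·e.
Whereas a ∉ Z(G) since a·b = ab ≠ a²b = b·a.
Checking each of the 21 elements this way gives Z(G) = {e}, of order 1.

Answer: {e}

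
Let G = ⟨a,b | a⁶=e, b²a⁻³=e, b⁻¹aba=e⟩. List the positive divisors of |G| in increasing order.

|G| = 12 = 2² · 3. By Lagrange's theorem the order of any subgroup divides 12; the divisors of 12 are 1, 2, 3, 4, 6, 12.

Answer: 1, 2, 3, 4, 6, 12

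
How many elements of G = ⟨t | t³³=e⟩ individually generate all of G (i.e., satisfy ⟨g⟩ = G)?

G is cyclic of order 33. An element generates G iff its order is 33, and a cyclic group of order 33 has exactly φ(33) = 20 such elements.

Answer: 20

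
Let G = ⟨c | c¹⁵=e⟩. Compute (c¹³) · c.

Compute (c¹³) · c by multiplying left to right and reducing via the relations at each step:
  (c¹³) · c = c¹⁴

Answer: c¹⁴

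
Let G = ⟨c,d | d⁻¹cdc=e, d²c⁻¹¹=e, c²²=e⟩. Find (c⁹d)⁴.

Compute successive powers of (c⁹d), reducing at each step:
  (c⁹d)²: (c⁹d) · c⁹ = d;   d · d = c¹¹
  (c⁹d)³: (c¹¹) · c⁹ = c²⁰;   (c²⁰) · d = c⁹d⁻¹
  (c⁹d)⁴: (c⁹d⁻¹) · c⁹ = d⁻¹;   (d⁻¹) · d = e

Answer: e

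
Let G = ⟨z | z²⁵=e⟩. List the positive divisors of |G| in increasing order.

|G| = 25 = 5². By Lagrange's theorem the order of any subgroup divides 25; the divisors of 25 are 1, 5, 25.

Answer: 1, 5, 25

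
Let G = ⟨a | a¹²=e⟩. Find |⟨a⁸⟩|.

|⟨a⁸⟩| equals the order of a⁸. Compute successive powers until reaching e:
  (a⁸)¹ = a⁸, (a⁸)² = a⁴, (a⁸)³ = e.
The smallest positive k with (a⁸)ᵏ = e is 3, so |⟨a⁸⟩| = 3.

Answer: 3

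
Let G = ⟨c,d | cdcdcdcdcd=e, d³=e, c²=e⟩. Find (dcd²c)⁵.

Compute successive powers of (dcd²c), reducing at each step:
  (dcd²c)²: (dcd²c) · d = dcd²cd;   (dcd²cd) · c = dcd²cdc;   (dcd²cdc) · d² = dcd²cdcd²;   (dcd²cdcd²) · c = dcd²cdcd²c
  (dcd²c)³: (dcd²cdcd²c) · d = dcd²cdcd²cd;   (dcd²cdcd²cd) · c = cdcd²cdcd²cd;   (cdcd²cdcd²cd) · d² = cdcd²cdcd²c;   (cdcd²cdcd²c) · c = cdcd²cdcd²
  (dcd²c)⁴: (cdcd²cdcd²) · d = cdcd²cdc;   (cdcd²cdc) · c = cdcd²cd;   (cdcd²cd) · d² = cdcd²c;   (cdcd²c) · c = cdcd²
  (dcd²c)⁵: (cdcd²) · d = cdc;   (cdc) · c = cd;   (cd) · d² = c;   c · c = e

Answer: e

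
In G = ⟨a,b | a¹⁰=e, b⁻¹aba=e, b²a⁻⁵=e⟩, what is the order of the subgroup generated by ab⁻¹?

|⟨ab⁻¹⟩| equals the order of ab⁻¹. Compute successive powers until reaching e:
  (ab⁻¹)¹ = ab⁻¹, (ab⁻¹)² = a⁵, (ab⁻¹)³ = ab, (ab⁻¹)⁴ = e.
The smallest positive k with (ab⁻¹)ᵏ = e is 4, so |⟨ab⁻¹⟩| = 4.

Answer: 4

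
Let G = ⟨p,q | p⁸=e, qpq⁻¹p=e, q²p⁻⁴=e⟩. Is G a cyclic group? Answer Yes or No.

Every cyclic group is abelian. But p·q = pq while q·p = p³q⁻¹, so p·q ≠ q·p and G is not abelian. Hence G is not cyclic.

Answer: No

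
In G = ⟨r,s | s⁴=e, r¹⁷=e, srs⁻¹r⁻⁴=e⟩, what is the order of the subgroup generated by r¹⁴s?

|⟨r¹⁴s⟩| equals the order of r¹⁴s. Compute successive powers until reaching e:
  (r¹⁴s)¹ = r¹⁴s, (r¹⁴s)² = r²s², (r¹⁴s)³ = r⁵s³, (r¹⁴s)⁴ = e.
The smallest positive k with (r¹⁴s)ᵏ = e is 4, so |⟨r¹⁴s⟩| = 4.

Answer: 4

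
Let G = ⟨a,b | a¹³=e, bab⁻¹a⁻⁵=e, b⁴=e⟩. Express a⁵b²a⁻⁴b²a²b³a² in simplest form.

Multiply left to right, reducing at each step:
  (a⁵) · b² = a⁵b²
  (a⁵b²) · a⁻⁴ = a⁹b²
  (a⁹b²) · b² = a⁹
  (a⁹) · a² = a¹¹
  (a¹¹) · b³ = a¹¹b³
  (a¹¹b³) · a² = ab³

Answer: ab³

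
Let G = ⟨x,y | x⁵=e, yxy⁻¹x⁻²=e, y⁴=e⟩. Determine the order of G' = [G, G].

G' = [G, G] is generated by all commutators. The generator-pair commutators are: [x, y] = x⁴.
The subgroup they normally generate is {e, x, x², x³, x⁴}, of order 5.
Check: |G/G'| = 20/5 = 4 is the order of the abelianisation.

Answer: 5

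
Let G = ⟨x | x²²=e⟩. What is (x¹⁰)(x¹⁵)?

Compute (x¹⁰) · (x¹⁵) by multiplying left to right and reducing via the relations at each step:
  (x¹⁰) · x¹⁵ = x³

Answer: x³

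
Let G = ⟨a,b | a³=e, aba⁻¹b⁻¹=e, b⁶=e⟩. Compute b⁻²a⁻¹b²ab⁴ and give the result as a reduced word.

Multiply left to right, reducing at each step:
  (b⁴) · a⁻¹ = a²b⁴
  (a²b⁴) · b² = a²
  (a²) · a = e
  e · b⁴ = b⁴

Answer: b⁴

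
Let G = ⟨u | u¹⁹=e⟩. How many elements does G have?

G is generated by a single element, so G is cyclic. The relator gives u¹⁹ = e and no smaller power is forced to be e, so the 19 powers {e, u, u², u³, u⁴, u⁵, u⁶, u⁷, u⁸, u⁹, u¹², u¹³, u¹¹, u¹⁰, u¹⁴, u¹⁵, u¹⁶, u¹⁷, u¹⁸} are distinct. Hence |G| = 19.

Answer: 19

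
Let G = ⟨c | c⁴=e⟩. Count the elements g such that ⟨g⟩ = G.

G is cyclic of order 4. An element generates G iff its order is 4, and a cyclic group of order 4 has exactly φ(4) = 2 such elements.

Answer: 2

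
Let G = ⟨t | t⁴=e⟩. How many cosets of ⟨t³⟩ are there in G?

First find ord(t³) by computing successive powers:
  (t³)¹ = t³, (t³)² = t², (t³)³ = t, (t³)⁴ = e.
So |⟨t³⟩| = ord(t³) = 4. With |G| = 4, by Lagrange [G : ⟨t³⟩] = 4/4 = 1.

Answer: 1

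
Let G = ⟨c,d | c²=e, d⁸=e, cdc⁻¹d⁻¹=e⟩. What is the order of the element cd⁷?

Compute successive powers until reaching e:
  (cd⁷)¹ = cd⁷, (cd⁷)² = d⁶, (cd⁷)³ = cd⁵, (cd⁷)⁴ = d⁴, (cd⁷)⁵ = cd³, (cd⁷)⁶ = d², (cd⁷)⁷ = cd, (cd⁷)⁸ = e.
The smallest positive k with (cd⁷)ᵏ = e is 8.

Answer: 8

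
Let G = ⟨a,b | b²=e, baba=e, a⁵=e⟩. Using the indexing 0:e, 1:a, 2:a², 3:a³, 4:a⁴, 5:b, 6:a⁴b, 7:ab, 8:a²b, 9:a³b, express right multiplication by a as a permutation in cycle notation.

(0 1 2 3 4)(5 6 9 8 7)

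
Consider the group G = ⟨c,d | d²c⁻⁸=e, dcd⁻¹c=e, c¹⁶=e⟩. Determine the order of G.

Enumerate words in the generators, reducing via the relations: the distinct elements are
  {c, d, e, cd, c², c³, c⁴, c⁵, c⁶, c⁷, c⁸, c⁹, c²d, c³d, c¹², c¹³, c¹¹, c¹⁰, c¹⁴, c¹⁵, c⁴d, c⁵d, c⁶d, c⁷d, d⁻¹, cd⁻¹, c²d⁻¹, c³d⁻¹, c⁴d⁻¹, c⁵d⁻¹, c⁶d⁻¹, c⁷d⁻¹}.
No further products give new elements, so |G| = 32.

Answer: 32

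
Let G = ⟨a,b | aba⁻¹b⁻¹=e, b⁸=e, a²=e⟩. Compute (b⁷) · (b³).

Compute (b⁷) · (b³) by multiplying left to right and reducing via the relations at each step:
  (b⁷) · b³ = b²

Answer: b²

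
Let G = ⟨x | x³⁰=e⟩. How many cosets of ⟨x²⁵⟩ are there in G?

First find ord(x²⁵) by computing successive powers:
  (x²⁵)¹ = x²⁵, (x²⁵)² = x²⁰, (x²⁵)³ = x¹⁵, (x²⁵)⁴ = x¹⁰, (x²⁵)⁵ = x⁵, (x²⁵)⁶ = e.
So |⟨x²⁵⟩| = ord(x²⁵) = 6. With |G| = 30, by Lagrange [G : ⟨x²⁵⟩] = 30/6 = 5.

Answer: 5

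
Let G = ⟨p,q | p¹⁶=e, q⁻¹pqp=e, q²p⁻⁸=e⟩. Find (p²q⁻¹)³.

Compute successive powers of (p²q⁻¹), reducing at each step:
  (p²q⁻¹)²: (p²q⁻¹) · p² = q⁻¹;   (q⁻¹) · q⁻¹ = p⁸
  (p²q⁻¹)³: (p⁸) · p² = p¹⁰;   (p¹⁰) · q⁻¹ = p²q

Answer: p²q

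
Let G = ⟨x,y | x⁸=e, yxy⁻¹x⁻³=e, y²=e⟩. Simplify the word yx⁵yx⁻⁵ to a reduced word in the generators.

Multiply left to right, reducing at each step:
  y · x⁵ = x⁷y
  (x⁷y) · y = x⁷
  (x⁷) · x⁻⁵ = x²

Answer: x²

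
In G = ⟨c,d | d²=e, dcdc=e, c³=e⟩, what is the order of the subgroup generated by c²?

|⟨c²⟩| equals the order of c². Compute successive powers until reaching e:
  (c²)¹ = c², (c²)² = c, (c²)³ = e.
The smallest positive k with (c²)ᵏ = e is 3, so |⟨c²⟩| = 3.

Answer: 3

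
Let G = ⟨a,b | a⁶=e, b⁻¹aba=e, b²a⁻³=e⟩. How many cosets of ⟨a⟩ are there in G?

First find ord(a) by computing successive powers:
  a¹ = a, a² = a², a³ = a³, a⁴ = a⁴, a⁵ = a⁵, a⁶ = e.
So |⟨a⟩| = ord(a) = 6. With |G| = 12, by Lagrange [G : ⟨a⟩] = 12/6 = 2.

Answer: 2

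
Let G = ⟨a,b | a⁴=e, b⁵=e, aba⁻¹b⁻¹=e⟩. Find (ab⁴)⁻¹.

The order of (ab⁴) is 20 (smallest k with (ab⁴)ᵏ = e), so (ab⁴)⁻¹ = (ab⁴)¹⁹ = a³b.
Check: (ab⁴) · (a³b) → (ab⁴) · a³ = b⁴;   (b⁴) · b = e, giving e as required.

Answer: a³b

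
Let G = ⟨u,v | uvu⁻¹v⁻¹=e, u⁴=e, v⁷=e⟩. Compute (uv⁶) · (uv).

Compute (uv⁶) · (uv) by multiplying left to right and reducing via the relations at each step:
  (uv⁶) · u = u²v⁶
  (u²v⁶) · v = u²

Answer: u²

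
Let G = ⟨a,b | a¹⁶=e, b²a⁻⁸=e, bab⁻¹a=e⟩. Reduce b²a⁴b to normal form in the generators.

Multiply left to right, reducing at each step:
  (a⁸) · a⁴ = a¹²
  (a¹²) · b = a⁴b⁻¹

Answer: a⁴b⁻¹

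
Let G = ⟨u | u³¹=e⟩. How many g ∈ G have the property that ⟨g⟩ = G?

G is cyclic of order 31. An element generates G iff its order is 31, and a cyclic group of order 31 has exactly φ(31) = 30 such elements.

Answer: 30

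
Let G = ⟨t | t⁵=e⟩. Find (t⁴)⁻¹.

The order of (t⁴) is 5 (smallest k with (t⁴)ᵏ = e), so (t⁴)⁻¹ = (t⁴)⁴ = t.
Check: (t⁴) · t → (t⁴) · t = e, giving e as required.

Answer: t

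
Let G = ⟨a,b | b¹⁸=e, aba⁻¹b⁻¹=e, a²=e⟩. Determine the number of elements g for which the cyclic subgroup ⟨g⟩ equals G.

⟨g⟩ = G would require ord(g) = |G| = 36, but the maximum element order in G is 18 < 36. So G is not cyclic and no single element generates it: the count is 0.

Answer: 0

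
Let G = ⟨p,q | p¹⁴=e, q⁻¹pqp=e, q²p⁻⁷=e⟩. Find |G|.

Enumerate words in the generators, reducing via the relations: the distinct elements are
  {e, p, q, pq, p², p³, p⁴, p⁵, p⁶, p⁷, p⁸, p⁹, p²q, p³q, p¹², p¹³, p¹¹, p¹⁰, p⁴q, p⁵q, p⁶q, q⁻¹, pq⁻¹, p²q⁻¹, p³q⁻¹, p⁴q⁻¹, p⁵q⁻¹, p⁶q⁻¹}.
No further products give new elements, so |G| = 28.

Answer: 28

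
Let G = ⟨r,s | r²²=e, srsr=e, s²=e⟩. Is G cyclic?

Every cyclic group is abelian. But r·s = rs while s·r = r²¹s, so r·s ≠ s·r and G is not abelian. Hence G is not cyclic.

Answer: No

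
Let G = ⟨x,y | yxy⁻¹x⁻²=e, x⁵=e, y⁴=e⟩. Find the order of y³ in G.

Compute successive powers until reaching e:
  (y³)¹ = y³, (y³)² = y², (y³)³ = y, (y³)⁴ = e.
The smallest positive k with (y³)ᵏ = e is 4.

Answer: 4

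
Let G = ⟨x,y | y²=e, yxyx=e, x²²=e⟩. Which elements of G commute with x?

⟨x⟩ ⊆ C_G(x) since powers of x commute with x; so |C_G(x)| ≥ |⟨x⟩| = 22.
By orbit–stabilizer, |C_G(x)| = |G| / |conj. class of x| = 44 / 2 = 22.
The 22 elements commuting with x are {e, x, x², x³, x⁴, x⁵, x⁶, x⁷, x⁸, x⁹, x¹⁰, x¹¹, x¹², x¹³, x¹⁴, x¹⁵, x¹⁶, x¹⁷, x¹⁸, x¹⁹, x²⁰, x²¹}.

Answer: {e, x, x², x³, x⁴, x⁵, x⁶, x⁷, x⁸, x⁹, x¹⁰, x¹¹, x¹², x¹³, x¹⁴, x¹⁵, x¹⁶, x¹⁷, x¹⁸, x¹⁹, x²⁰, x²¹}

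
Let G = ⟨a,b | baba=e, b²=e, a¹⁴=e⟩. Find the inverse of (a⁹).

The order of (a⁹) is 14 (smallest k with (a⁹)ᵏ = e), so (a⁹)⁻¹ = (a⁹)¹³ = a⁵.
Check: (a⁹) · (a⁵) → (a⁹) · a⁵ = e, giving e as required.

Answer: a⁵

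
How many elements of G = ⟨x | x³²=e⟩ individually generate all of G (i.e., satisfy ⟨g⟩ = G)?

G is cyclic of order 32. An element generates G iff its order is 32, and a cyclic group of order 32 has exactly φ(32) = 16 such elements.

Answer: 16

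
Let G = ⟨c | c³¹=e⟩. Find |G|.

G is generated by a single element, so G is cyclic. The relator gives c³¹ = e and no smaller power is forced to be e, so the 31 powers {c, e, c², c³, c⁴, c⁵, c⁶, c⁷, c⁸, c⁹, c²², c²³, c²¹, c²⁰, c²⁴, c²⁵, c²⁶, c²⁷, c²⁸, c²⁹, c³⁰, c¹², c¹³, c¹¹, c¹⁰, c¹⁴, c¹⁵, c¹⁶, c¹⁷, c¹⁸, c¹⁹} are distinct. Hence |G| = 31.

Answer: 31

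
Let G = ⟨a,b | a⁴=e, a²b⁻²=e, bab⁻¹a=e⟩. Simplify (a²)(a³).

Compute (a²) · (a³) by multiplying left to right and reducing via the relations at each step:
  (a²) · a³ = a

Answer: a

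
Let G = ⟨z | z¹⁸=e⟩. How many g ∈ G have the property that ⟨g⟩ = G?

G is cyclic of order 18. An element generates G iff its order is 18, and a cyclic group of order 18 has exactly φ(18) = 6 such elements.

Answer: 6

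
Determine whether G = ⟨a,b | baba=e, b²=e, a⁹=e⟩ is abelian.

a·b = ab but b·a = a⁸b, so a·b ≠ b·a and G is not abelian.

Answer: No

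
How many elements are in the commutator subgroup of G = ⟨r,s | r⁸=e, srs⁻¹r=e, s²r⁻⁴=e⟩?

G' = [G, G] is generated by all commutators. The generator-pair commutators are: [r, s] = r².
The subgroup they normally generate is {e, r², r⁴, r⁶}, of order 4.
Check: |G/G'| = 16/4 = 4 is the order of the abelianisation.

Answer: 4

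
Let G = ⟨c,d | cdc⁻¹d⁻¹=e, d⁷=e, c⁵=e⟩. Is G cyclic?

|G| = 35. The element cd has order 35 (its powers give 35 distinct elements), so ⟨cd⟩ = G and G is cyclic.

Answer: Yes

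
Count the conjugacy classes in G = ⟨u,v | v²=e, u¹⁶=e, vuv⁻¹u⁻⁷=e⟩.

The conjugacy classes (representative and size) are:
  [e] (size 1), [u] (size 2), [u¹⁴] (size 2), [u³] (size 2), [u⁴] (size 2), [u¹⁰] (size 2), [u⁸] (size 1), [u⁹] (size 2), [u¹¹] (size 2), [u¹⁰v] (size 8), [uv] (size 8).
Class equation: 1 + 2 + 2 + 2 + 2 + 2 + 1 + 2 + 2 + 8 + 8 = 32 = |G|. So G has 11 conjugacy classes.

Answer: 11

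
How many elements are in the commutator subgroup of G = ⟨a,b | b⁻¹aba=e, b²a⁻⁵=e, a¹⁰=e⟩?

G' = [G, G] is generated by all commutators. The generator-pair commutators are: [a, b] = a².
The subgroup they normally generate is {e, a², a⁴, a⁶, a⁸}, of order 5.
Check: |G/G'| = 20/5 = 4 is the order of the abelianisation.

Answer: 5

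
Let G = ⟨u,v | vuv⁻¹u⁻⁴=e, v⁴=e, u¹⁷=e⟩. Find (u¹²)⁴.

Compute successive powers of (u¹²), reducing at each step:
  (u¹²)²: (u¹²) · u¹² = u⁷
  (u¹²)³: (u⁷) · u¹² = u²
  (u¹²)⁴: (u²) · u¹² = u¹⁴

Answer: u¹⁴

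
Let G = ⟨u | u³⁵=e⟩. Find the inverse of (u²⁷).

The order of (u²⁷) is 35 (smallest k with (u²⁷)ᵏ = e), so (u²⁷)⁻¹ = (u²⁷)³⁴ = u⁸.
Check: (u²⁷) · (u⁸) → (u²⁷) · u⁸ = e, giving e as required.

Answer: u⁸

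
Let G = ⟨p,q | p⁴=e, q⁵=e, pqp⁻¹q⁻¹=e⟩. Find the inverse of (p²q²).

The order of (p²q²) is 10 (smallest k with (p²q²)ᵏ = e), so (p²q²)⁻¹ = (p²q²)⁹ = p²q³.
Check: (p²q²) · (p²q³) → (p²q²) · p² = q²;   (q²) · q³ = e, giving e as required.

Answer: p²q³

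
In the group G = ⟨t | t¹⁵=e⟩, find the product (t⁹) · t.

Compute (t⁹) · t by multiplying left to right and reducing via the relations at each step:
  (t⁹) · t = t¹⁰

Answer: t¹⁰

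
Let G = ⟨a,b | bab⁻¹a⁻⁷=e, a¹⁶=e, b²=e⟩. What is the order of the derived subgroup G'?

G' = [G, G] is generated by all commutators. The generator-pair commutators are: [a, b] = a¹⁰.
The subgroup they normally generate is {e, a², a⁴, a⁶, a⁸, a¹⁰, a¹², a¹⁴}, of order 8.
Check: |G/G'| = 32/8 = 4 is the order of the abelianisation.

Answer: 8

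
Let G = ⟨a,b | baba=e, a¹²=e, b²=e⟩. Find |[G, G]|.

G' = [G, G] is generated by all commutators. The generator-pair commutators are: [a, b] = a².
The subgroup they normally generate is {e, a², a⁴, a⁶, a⁸, a¹⁰}, of order 6.
Check: |G/G'| = 24/6 = 4 is the order of the abelianisation.

Answer: 6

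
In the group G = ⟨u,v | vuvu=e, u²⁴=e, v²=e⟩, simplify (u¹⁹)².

Compute successive powers of (u¹⁹), reducing at each step:
  (u¹⁹)²: (u¹⁹) · u¹⁹ = u¹⁴

Answer: u¹⁴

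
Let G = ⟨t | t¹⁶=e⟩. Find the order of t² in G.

Compute successive powers until reaching e:
  (t²)¹ = t², (t²)² = t⁴, (t²)³ = t⁶, (t²)⁴ = t⁸, (t²)⁵ = t¹⁰, (t²)⁶ = t¹², (t²)⁷ = t¹⁴, (t²)⁸ = e.
The smallest positive k with (t²)ᵏ = e is 8.

Answer: 8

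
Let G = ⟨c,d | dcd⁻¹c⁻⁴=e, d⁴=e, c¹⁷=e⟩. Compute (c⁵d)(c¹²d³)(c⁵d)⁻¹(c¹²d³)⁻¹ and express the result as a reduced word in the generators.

[(c⁵d), (c¹²d³)] = (c⁵d)·(c¹²d³)·(c⁵d)⁻¹·(c¹²d³)⁻¹.
  (c⁵d) · (c¹²d³) = c²
  (c²) · (c³d³) = c⁵d³
  (c⁵d³) · (c³d) = c¹⁰

Answer: c¹⁰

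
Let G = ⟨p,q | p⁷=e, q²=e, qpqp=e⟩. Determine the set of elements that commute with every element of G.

An element z ∈ Z(G) iff z commutes with every generator.
For example e is central: e·p = p = p·e; e·q = q = q·e.
Whereas p ∉ Z(G) since p·q = pq ≠ p⁶q = q·p.
Checking each of the 14 elements this way gives Z(G) = {e}, of order 1.

Answer: {e}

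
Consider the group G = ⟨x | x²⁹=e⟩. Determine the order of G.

G is generated by a single element, so G is cyclic. The relator gives x²⁹ = e and no smaller power is forced to be e, so the 29 powers {e, x, x², x³, x⁴, x⁵, x⁶, x⁷, x⁸, x⁹, x²², x²³, x²¹, x²⁰, x²⁴, x²⁵, x²⁶, x²⁷, x²⁸, x¹², x¹³, x¹¹, x¹⁰, x¹⁴, x¹⁵, x¹⁶, x¹⁷, x¹⁸, x¹⁹} are distinct. Hence |G| = 29.

Answer: 29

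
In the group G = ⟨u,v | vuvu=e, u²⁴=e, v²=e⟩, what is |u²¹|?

Compute successive powers until reaching e:
  (u²¹)¹ = u²¹, (u²¹)² = u¹⁸, (u²¹)³ = u¹⁵, (u²¹)⁴ = u¹², (u²¹)⁵ = u⁹, (u²¹)⁶ = u⁶, (u²¹)⁷ = u³, (u²¹)⁸ = e.
The smallest positive k with (u²¹)ᵏ = e is 8.

Answer: 8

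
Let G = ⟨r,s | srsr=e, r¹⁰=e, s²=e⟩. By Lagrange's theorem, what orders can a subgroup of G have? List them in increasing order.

|G| = 20 = 2² · 5. By Lagrange's theorem the order of any subgroup divides 20; the divisors of 20 are 1, 2, 4, 5, 10, 20.

Answer: 1, 2, 4, 5, 10, 20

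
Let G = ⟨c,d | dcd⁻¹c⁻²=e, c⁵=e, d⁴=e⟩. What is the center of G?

An element z ∈ Z(G) iff z commutes with every generator.
For example e is central: e·c = c = c·e; e·d = d = d·e.
Whereas c ∉ Z(G) since c·d = cd ≠ c²d = d·c.
Checking each of the 20 elements this way gives Z(G) = {e}, of order 1.

Answer: {e}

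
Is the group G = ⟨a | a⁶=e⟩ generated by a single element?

|G| = 6. The element a has order 6 (its powers give 6 distinct elements), so ⟨a⟩ = G and G is cyclic.

Answer: Yes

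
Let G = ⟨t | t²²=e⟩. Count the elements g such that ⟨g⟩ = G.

G is cyclic of order 22. An element generates G iff its order is 22, and a cyclic group of order 22 has exactly φ(22) = 10 such elements.

Answer: 10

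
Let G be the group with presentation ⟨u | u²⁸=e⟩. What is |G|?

G is generated by a single element, so G is cyclic. The relator gives u²⁸ = e and no smaller power is forced to be e, so the 28 powers {e, u, u², u³, u⁴, u⁵, u⁶, u⁷, u⁸, u⁹, u²², u²³, u²¹, u²⁰, u²⁴, u²⁵, u²⁶, u²⁷, u¹², u¹³, u¹¹, u¹⁰, u¹⁴, u¹⁵, u¹⁶, u¹⁷, u¹⁸, u¹⁹} are distinct. Hence |G| = 28.

Answer: 28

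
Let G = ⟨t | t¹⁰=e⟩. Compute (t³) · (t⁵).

Compute (t³) · (t⁵) by multiplying left to right and reducing via the relations at each step:
  (t³) · t⁵ = t⁸

Answer: t⁸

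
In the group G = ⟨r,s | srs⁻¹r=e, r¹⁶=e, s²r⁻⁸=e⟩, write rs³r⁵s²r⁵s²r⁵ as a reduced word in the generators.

Multiply left to right, reducing at each step:
  r · s³ = rs⁻¹
  (rs⁻¹) · r⁵ = r⁴s
  (r⁴s) · s² = r⁴s⁻¹
  (r⁴s⁻¹) · r⁵ = r⁷s
  (r⁷s) · s² = r⁷s⁻¹
  (r⁷s⁻¹) · r⁵ = r²s⁻¹

Answer: r²s⁻¹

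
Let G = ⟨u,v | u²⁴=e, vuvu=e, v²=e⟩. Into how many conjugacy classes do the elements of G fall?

The conjugacy classes (representative and size) are:
  [e] (size 1), [u²³] (size 2), [u²] (size 2), [u³] (size 2), [u²⁰] (size 2), [u¹⁹] (size 2), [u⁶] (size 2), [u⁷] (size 2), [u⁸] (size 2), [u⁹] (size 2), [u¹⁴] (size 2), [u¹¹] (size 2), [u¹²] (size 1), [u⁴v] (size 12), [u⁵v] (size 12).
Class equation: 1 + 2 + 2 + 2 + 2 + 2 + 2 + 2 + 2 + 2 + 2 + 2 + 1 + 12 + 12 = 48 = |G|. So G has 15 conjugacy classes.

Answer: 15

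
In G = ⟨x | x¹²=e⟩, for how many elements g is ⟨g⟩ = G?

G is cyclic of order 12. An element generates G iff its order is 12, and a cyclic group of order 12 has exactly φ(12) = 4 such elements.

Answer: 4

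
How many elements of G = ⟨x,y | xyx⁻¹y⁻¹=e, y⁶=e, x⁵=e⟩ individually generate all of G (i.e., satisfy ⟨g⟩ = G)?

G is cyclic of order 30. An element generates G iff its order is 30, and a cyclic group of order 30 has exactly φ(30) = 8 such elements.

Answer: 8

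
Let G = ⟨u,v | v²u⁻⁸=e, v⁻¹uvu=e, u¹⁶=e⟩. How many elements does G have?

Enumerate words in the generators, reducing via the relations: the distinct elements are
  {e, u, v, uv, u², u³, u⁴, u⁵, u⁶, u⁷, u⁸, u⁹, u²v, u³v, u¹², u¹³, u¹¹, u¹⁰, u¹⁴, u¹⁵, u⁴v, u⁵v, u⁶v, u⁷v, v⁻¹, uv⁻¹, u²v⁻¹, u³v⁻¹, u⁴v⁻¹, u⁵v⁻¹, u⁶v⁻¹, u⁷v⁻¹}.
No further products give new elements, so |G| = 32.

Answer: 32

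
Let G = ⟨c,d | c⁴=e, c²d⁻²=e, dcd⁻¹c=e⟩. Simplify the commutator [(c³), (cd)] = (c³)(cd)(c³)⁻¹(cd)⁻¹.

[(c³), (cd)] = (c³)·(cd)·(c³)⁻¹·(cd)⁻¹.
  (c³) · (cd) = d
  d · c = cd⁻¹
  (cd⁻¹) · (cd⁻¹) = c²

Answer: c²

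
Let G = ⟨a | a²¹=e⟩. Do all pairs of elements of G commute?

G has a single generator, so G is cyclic and hence abelian.

Answer: Yes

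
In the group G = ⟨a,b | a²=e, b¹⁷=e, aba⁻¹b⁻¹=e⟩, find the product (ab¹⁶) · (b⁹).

Compute (ab¹⁶) · (b⁹) by multiplying left to right and reducing via the relations at each step:
  (ab¹⁶) · b⁹ = ab⁸

Answer: ab⁸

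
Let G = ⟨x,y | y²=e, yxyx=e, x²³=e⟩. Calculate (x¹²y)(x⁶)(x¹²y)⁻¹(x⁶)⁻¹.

[(x¹²y), (x⁶)] = (x¹²y)·(x⁶)·(x¹²y)⁻¹·(x⁶)⁻¹.
  (x¹²y) · (x⁶) = x⁶y
  (x⁶y) · (x¹²y) = x¹⁷
  (x¹⁷) · (x¹⁷) = x¹¹

Answer: x¹¹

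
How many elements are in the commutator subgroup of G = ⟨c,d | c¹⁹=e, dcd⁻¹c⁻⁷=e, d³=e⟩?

G' = [G, G] is generated by all commutators. The generator-pair commutators are: [c, d] = c¹³.
The subgroup they normally generate is {e, c, c², c³, c⁴, c⁵, c⁶, c⁷, c⁸, c⁹, c¹⁰, c¹¹, c¹², c¹³, c¹⁴, c¹⁵, c¹⁶, c¹⁷, c¹⁸}, of order 19.
Check: |G/G'| = 57/19 = 3 is the order of the abelianisation.

Answer: 19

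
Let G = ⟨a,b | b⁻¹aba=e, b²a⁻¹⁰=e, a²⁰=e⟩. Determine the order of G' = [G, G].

G' = [G, G] is generated by all commutators. The generator-pair commutators are: [a, b] = a².
The subgroup they normally generate is {e, a², a⁴, a⁶, a⁸, a¹⁰, a¹², a¹⁴, a¹⁶, a¹⁸}, of order 10.
Check: |G/G'| = 40/10 = 4 is the order of the abelianisation.

Answer: 10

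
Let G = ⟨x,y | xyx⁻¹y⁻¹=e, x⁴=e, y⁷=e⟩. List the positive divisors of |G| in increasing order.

|G| = 28 = 2² · 7. By Lagrange's theorem the order of any subgroup divides 28; the divisors of 28 are 1, 2, 4, 7, 14, 28.

Answer: 1, 2, 4, 7, 14, 28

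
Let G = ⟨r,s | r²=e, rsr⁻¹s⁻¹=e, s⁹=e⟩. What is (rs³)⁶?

Compute successive powers of (rs³), reducing at each step:
  (rs³)²: (rs³) · r = s³;   (s³) · s³ = s⁶
  (rs³)³: (s⁶) · r = rs⁶;   (rs⁶) · s³ = r
  (rs³)⁴: r · r = e;   e · s³ = s³
  (rs³)⁵: (s³) · r = rs³;   (rs³) · s³ = rs⁶
  (rs³)⁶: (rs⁶) · r = s⁶;   (s⁶) · s³ = e

Answer: e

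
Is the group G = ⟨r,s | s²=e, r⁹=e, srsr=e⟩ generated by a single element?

Every cyclic group is abelian. But r·s = rs while s·r = r⁸s, so r·s ≠ s·r and G is not abelian. Hence G is not cyclic.

Answer: No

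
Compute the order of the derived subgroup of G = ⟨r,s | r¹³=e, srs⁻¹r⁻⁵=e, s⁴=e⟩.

G' = [G, G] is generated by all commutators. The generator-pair commutators are: [r, s] = r⁹.
The subgroup they normally generate is {e, r, r², r³, r⁴, r⁵, r⁶, r⁷, r⁸, r⁹, r¹⁰, r¹¹, r¹²}, of order 13.
Check: |G/G'| = 52/13 = 4 is the order of the abelianisation.

Answer: 13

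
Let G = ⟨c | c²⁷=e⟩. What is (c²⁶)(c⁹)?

Compute (c²⁶) · (c⁹) by multiplying left to right and reducing via the relations at each step:
  (c²⁶) · c⁹ = c⁸

Answer: c⁸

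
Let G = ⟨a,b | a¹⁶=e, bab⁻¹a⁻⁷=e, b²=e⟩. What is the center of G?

An element z ∈ Z(G) iff z commutes with every generator.
For example a⁸ is central: (a⁸)·a = a⁹ = a·(a⁸); (a⁸)·b = a⁸b = b·(a⁸).
Whereas a ∉ Z(G) since a·b = ab ≠ a⁷b = b·a.
Checking each of the 32 elements this way gives Z(G) = {e, a⁸}, of order 2.

Answer: {e, a⁸}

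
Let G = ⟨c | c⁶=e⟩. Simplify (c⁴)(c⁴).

Compute (c⁴) · (c⁴) by multiplying left to right and reducing via the relations at each step:
  (c⁴) · c⁴ = c²

Answer: c²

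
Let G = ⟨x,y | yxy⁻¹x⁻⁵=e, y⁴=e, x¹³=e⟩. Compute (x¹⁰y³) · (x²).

Compute (x¹⁰y³) · (x²) by multiplying left to right and reducing via the relations at each step:
  (x¹⁰y³) · x² = y³

Answer: y³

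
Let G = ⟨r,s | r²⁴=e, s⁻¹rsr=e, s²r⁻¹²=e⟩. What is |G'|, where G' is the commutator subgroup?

G' = [G, G] is generated by all commutators. The generator-pair commutators are: [r, s] = r².
The subgroup they normally generate is {e, r², r⁴, r⁶, r⁸, r¹⁰, r¹², r¹⁴, r¹⁶, r¹⁸, r²⁰, r²²}, of order 12.
Check: |G/G'| = 48/12 = 4 is the order of the abelianisation.

Answer: 12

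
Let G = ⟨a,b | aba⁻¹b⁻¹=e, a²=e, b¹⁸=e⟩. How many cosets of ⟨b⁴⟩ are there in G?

First find ord(b⁴) by computing successive powers:
  (b⁴)¹ = b⁴, (b⁴)² = b⁸, (b⁴)³ = b¹², (b⁴)⁴ = b¹⁶, (b⁴)⁵ = b², (b⁴)⁶ = b⁶, (b⁴)⁷ = b¹⁰, (b⁴)⁸ = b¹⁴, (b⁴)⁹ = e.
So |⟨b⁴⟩| = ord(b⁴) = 9. With |G| = 36, by Lagrange [G : ⟨b⁴⟩] = 36/9 = 4.

Answer: 4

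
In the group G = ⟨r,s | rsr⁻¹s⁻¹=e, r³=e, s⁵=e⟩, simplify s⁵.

Compute successive powers of s, reducing at each step:
  s²: s · s = s²
  s³: (s²) · s = s³
  s⁴: (s³) · s = s⁴
  s⁵: (s⁴) · s = e

Answer: e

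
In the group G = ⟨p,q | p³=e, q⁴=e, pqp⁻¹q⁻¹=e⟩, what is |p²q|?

Compute successive powers until reaching e:
  (p²q)¹ = p²q, (p²q)² = pq², (p²q)³ = q³, (p²q)⁴ = p², (p²q)⁵ = pq, (p²q)⁶ = q², (p²q)⁷ = p²q³, (p²q)⁸ = p, (p²q)⁹ = q, (p²q)¹⁰ = p²q², (p²q)¹¹ = pq³, (p²q)¹² = e.
The smallest positive k with (p²q)ᵏ = e is 12.

Answer: 12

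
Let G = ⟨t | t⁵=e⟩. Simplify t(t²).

Compute t · (t²) by multiplying left to right and reducing via the relations at each step:
  t · t² = t³

Answer: t³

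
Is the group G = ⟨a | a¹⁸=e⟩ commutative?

G has a single generator, so G is cyclic and hence abelian.

Answer: Yes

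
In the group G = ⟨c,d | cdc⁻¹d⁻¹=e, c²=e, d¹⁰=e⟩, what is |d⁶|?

Compute successive powers until reaching e:
  (d⁶)¹ = d⁶, (d⁶)² = d², (d⁶)³ = d⁸, (d⁶)⁴ = d⁴, (d⁶)⁵ = e.
The smallest positive k with (d⁶)ᵏ = e is 5.

Answer: 5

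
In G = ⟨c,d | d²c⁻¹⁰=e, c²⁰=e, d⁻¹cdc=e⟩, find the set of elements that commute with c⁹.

⟨c⁹⟩ ⊆ C_G(c⁹) since powers of c⁹ commute with c⁹; so |C_G(c⁹)| ≥ |⟨c⁹⟩| = 20.
By orbit–stabilizer, |C_G(c⁹)| = |G| / |conj. class of c⁹| = 40 / 2 = 20.
The 20 elements commuting with c⁹ are {e, c, c², c³, c⁴, c⁵, c⁶, c⁷, c⁸, c⁹, c¹⁰, c¹¹, c¹², c¹³, c¹⁴, c¹⁵, c¹⁶, c¹⁷, c¹⁸, c¹⁹}.

Answer: {e, c, c², c³, c⁴, c⁵, c⁶, c⁷, c⁸, c⁹, c¹⁰, c¹¹, c¹², c¹³, c¹⁴, c¹⁵, c¹⁶, c¹⁷, c¹⁸, c¹⁹}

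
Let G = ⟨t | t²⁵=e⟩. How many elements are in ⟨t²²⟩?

|⟨t²²⟩| equals the order of t²². Compute successive powers until reaching e:
  (t²²)¹ = t²², (t²²)² = t¹⁹, (t²²)³ = t¹⁶, (t²²)⁴ = t¹³, (t²²)⁵ = t¹⁰, (t²²)⁶ = t⁷, (t²²)⁷ = t⁴, (t²²)⁸ = t, (t²²)⁹ = t²³, (t²²)¹⁰ = t²⁰, (t²²)¹¹ = t¹⁷, (t²²)¹² = t¹⁴, (t²²)¹³ = t¹¹, (t²²)¹⁴ = t⁸, (t²²)¹⁵ = t⁵, (t²²)¹⁶ = t², (t²²)¹⁷ = t²⁴, (t²²)¹⁸ = t²¹, (t²²)¹⁹ = t¹⁸, (t²²)²⁰ = t¹⁵, (t²²)²¹ = t¹², (t²²)²² = t⁹, (t²²)²³ = t⁶, (t²²)²⁴ = t³, (t²²)²⁵ = e.
The smallest positive k with (t²²)ᵏ = e is 25, so |⟨t²²⟩| = 25.

Answer: 25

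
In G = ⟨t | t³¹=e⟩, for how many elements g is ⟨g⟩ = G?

G is cyclic of order 31. An element generates G iff its order is 31, and a cyclic group of order 31 has exactly φ(31) = 30 such elements.

Answer: 30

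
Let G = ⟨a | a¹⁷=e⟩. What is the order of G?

G is generated by a single element, so G is cyclic. The relator gives a¹⁷ = e and no smaller power is forced to be e, so the 17 powers {a, e, a², a³, a⁴, a⁵, a⁶, a⁷, a⁸, a⁹, a¹², a¹³, a¹¹, a¹⁰, a¹⁴, a¹⁵, a¹⁶} are distinct. Hence |G| = 17.

Answer: 17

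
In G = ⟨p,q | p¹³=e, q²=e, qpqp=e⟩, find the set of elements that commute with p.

⟨p⟩ ⊆ C_G(p) since powers of p commute with p; so |C_G(p)| ≥ |⟨p⟩| = 13.
By orbit–stabilizer, |C_G(p)| = |G| / |conj. class of p| = 26 / 2 = 13.
The 13 elements commuting with p are {e, p, p², p³, p⁴, p⁵, p⁶, p⁷, p⁸, p⁹, p¹⁰, p¹¹, p¹²}.

Answer: {e, p, p², p³, p⁴, p⁵, p⁶, p⁷, p⁸, p⁹, p¹⁰, p¹¹, p¹²}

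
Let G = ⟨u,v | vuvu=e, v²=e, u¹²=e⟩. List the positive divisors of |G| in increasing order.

|G| = 24 = 2³ · 3. By Lagrange's theorem the order of any subgroup divides 24; the divisors of 24 are 1, 2, 3, 4, 6, 8, 12, 24.

Answer: 1, 2, 3, 4, 6, 8, 12, 24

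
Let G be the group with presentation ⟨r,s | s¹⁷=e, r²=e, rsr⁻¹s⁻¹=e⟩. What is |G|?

Enumerate words in the generators, reducing via the relations: the distinct elements are
  {e, r, s, rs, s², s³, s⁴, s⁵, s⁶, s⁷, s⁸, s⁹, rs², rs³, rs⁴, rs⁵, rs⁶, rs⁷, rs⁸, rs⁹, s¹², s¹³, s¹¹, s¹⁰, s¹⁴, s¹⁵, s¹⁶, rs¹², rs¹³, rs¹¹, rs¹⁰, rs¹⁴, rs¹⁵, rs¹⁶}.
No further products give new elements, so |G| = 34.

Answer: 34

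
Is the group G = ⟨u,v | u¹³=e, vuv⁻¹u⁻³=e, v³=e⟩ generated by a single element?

Every cyclic group is abelian. But u·v = uv while v·u = u³v, so u·v ≠ v·u and G is not abelian. Hence G is not cyclic.

Answer: No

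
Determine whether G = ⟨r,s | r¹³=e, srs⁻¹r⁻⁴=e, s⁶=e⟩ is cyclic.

Every cyclic group is abelian. But r·s = rs while s·r = r⁴s, so r·s ≠ s·r and G is not abelian. Hence G is not cyclic.

Answer: No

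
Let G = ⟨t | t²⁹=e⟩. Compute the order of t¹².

Compute successive powers until reaching e:
  (t¹²)¹ = t¹², (t¹²)² = t²⁴, (t¹²)³ = t⁷, (t¹²)⁴ = t¹⁹, (t¹²)⁵ = t², (t¹²)⁶ = t¹⁴, (t¹²)⁷ = t²⁶, (t¹²)⁸ = t⁹, (t¹²)⁹ = t²¹, (t¹²)¹⁰ = t⁴, (t¹²)¹¹ = t¹⁶, (t¹²)¹² = t²⁸, (t¹²)¹³ = t¹¹, (t¹²)¹⁴ = t²³, (t¹²)¹⁵ = t⁶, (t¹²)¹⁶ = t¹⁸, (t¹²)¹⁷ = t, (t¹²)¹⁸ = t¹³, (t¹²)¹⁹ = t²⁵, (t¹²)²⁰ = t⁸, (t¹²)²¹ = t²⁰, (t¹²)²² = t³, (t¹²)²³ = t¹⁵, (t¹²)²⁴ = t²⁷, (t¹²)²⁵ = t¹⁰, (t¹²)²⁶ = t²², (t¹²)²⁷ = t⁵, (t¹²)²⁸ = t¹⁷, (t¹²)²⁹ = e.
The smallest positive k with (t¹²)ᵏ = e is 29.

Answer: 29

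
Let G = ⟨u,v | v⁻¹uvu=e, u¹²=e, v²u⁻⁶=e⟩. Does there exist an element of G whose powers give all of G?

Every cyclic group is abelian. But u·v = uv while v·u = u⁵v⁻¹, so u·v ≠ v·u and G is not abelian. Hence G is not cyclic.

Answer: No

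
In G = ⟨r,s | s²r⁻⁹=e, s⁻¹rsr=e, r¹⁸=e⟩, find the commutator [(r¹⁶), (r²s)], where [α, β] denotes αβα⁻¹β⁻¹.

[(r¹⁶), (r²s)] = (r¹⁶)·(r²s)·(r¹⁶)⁻¹·(r²s)⁻¹.
  (r¹⁶) · (r²s) = s
  s · (r²) = r⁷s⁻¹
  (r⁷s⁻¹) · (r²s⁻¹) = r¹⁴

Answer: r¹⁴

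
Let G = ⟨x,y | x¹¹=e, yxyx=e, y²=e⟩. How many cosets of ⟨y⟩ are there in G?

First find ord(y) by computing successive powers:
  y¹ = y, y² = e.
So |⟨y⟩| = ord(y) = 2. With |G| = 22, by Lagrange [G : ⟨y⟩] = 22/2 = 11.

Answer: 11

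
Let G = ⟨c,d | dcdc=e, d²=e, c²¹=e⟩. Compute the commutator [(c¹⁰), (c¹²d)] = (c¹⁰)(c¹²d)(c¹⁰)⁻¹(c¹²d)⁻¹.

[(c¹⁰), (c¹²d)] = (c¹⁰)·(c¹²d)·(c¹⁰)⁻¹·(c¹²d)⁻¹.
  (c¹⁰) · (c¹²d) = cd
  (cd) · (c¹¹) = c¹¹d
  (c¹¹d) · (c¹²d) = c²⁰

Answer: c²⁰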